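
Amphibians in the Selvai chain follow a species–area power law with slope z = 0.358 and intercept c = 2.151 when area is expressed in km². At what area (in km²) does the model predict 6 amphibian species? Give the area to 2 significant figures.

6 = 2.151 × A^0.358  ⇒  A^0.358 = 6/2.151 = 2.789
ln A = ln(2.789) / 0.358 = 1.0258 / 0.358 = 2.8654
A = e^2.8654 ≈ 17.56 km²

18 km²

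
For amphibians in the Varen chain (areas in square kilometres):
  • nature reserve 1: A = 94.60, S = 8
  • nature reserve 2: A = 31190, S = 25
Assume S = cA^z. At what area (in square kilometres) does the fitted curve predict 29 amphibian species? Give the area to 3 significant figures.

66400 square kilometres

z = ln(25/8) / ln(31190/94.6) = 1.1394 / 5.7982 = 0.1965
c = 8 / 94.6^0.1965 = 8 / 2.445 = 3.272
A = (29/3.272)^(1/0.1965) ⇒ ln A = ln(8.863)/0.1965 = 11.1031
A = e^11.1031 ≈ 66377 square kilometres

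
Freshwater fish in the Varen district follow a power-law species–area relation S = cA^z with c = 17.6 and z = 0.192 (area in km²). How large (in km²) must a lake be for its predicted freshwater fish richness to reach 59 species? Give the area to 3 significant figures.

59 = 17.6 × A^0.192  ⇒  A^0.192 = 59/17.6 = 3.352
ln A = ln(3.352) / 0.192 = 1.2096 / 0.192 = 6.3002
A = e^6.3002 ≈ 544.7 km²

545 km²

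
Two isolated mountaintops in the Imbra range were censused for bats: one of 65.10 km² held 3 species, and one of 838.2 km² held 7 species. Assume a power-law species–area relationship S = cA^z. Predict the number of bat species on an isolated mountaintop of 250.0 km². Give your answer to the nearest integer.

z = ln(7/3) / ln(838.2/65.1) = 0.8473 / 2.5553 = 0.3316
c = 3 / 65.1^0.3316 = 3 / 3.993 = 0.7512
S₃ = 0.7512 × 250^0.3316 = 0.7512 × 6.239 ≈ 4.687

5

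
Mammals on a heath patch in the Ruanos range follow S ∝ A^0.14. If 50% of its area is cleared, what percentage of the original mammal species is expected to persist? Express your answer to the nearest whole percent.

91%

S_new/S_old = (A_new/A_old)^z = 0.5^0.14
= exp(0.14 × ln 0.5) = exp(0.14 × -0.6931) = exp(-0.0970) ≈ 0.9075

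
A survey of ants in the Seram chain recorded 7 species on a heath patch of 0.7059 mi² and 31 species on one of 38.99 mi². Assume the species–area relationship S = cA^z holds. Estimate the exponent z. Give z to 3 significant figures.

Taking logs: ln S = ln c + z ln A, so z = (ln S₂ − ln S₁)/(ln A₂ − ln A₁).
z = ln(31/7) / ln(38.99/0.7059) = ln(4.429) / ln(55.23) = 1.4881 / 4.0116 = 0.3709

0.371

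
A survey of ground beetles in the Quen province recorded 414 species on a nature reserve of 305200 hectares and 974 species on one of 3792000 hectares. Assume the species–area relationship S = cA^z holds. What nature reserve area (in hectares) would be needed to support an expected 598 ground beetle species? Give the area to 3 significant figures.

z = ln(974/414) / ln(3792000/305200) = 0.8555 / 2.5197 = 0.3395
c = 414 / 305200^0.3395 = 414 / 72.82 = 5.685
A = (598/5.685)^(1/0.3395) ⇒ ln A = ln(105.2)/0.3395 = 13.7117
A = e^13.7117 ≈ 901410 hectares

901000 hectares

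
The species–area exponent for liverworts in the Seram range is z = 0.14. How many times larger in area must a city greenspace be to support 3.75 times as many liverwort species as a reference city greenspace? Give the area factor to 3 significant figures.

(A₂/A₁)^0.14 = 3.75, so A₂/A₁ = 3.75^(1/0.14) = 3.75^7.143
ln(A₂/A₁) = ln 3.75 / 0.14 = 1.3218 / 0.14 = 9.4411
A₂/A₁ = e^9.4411 ≈ 12596

12600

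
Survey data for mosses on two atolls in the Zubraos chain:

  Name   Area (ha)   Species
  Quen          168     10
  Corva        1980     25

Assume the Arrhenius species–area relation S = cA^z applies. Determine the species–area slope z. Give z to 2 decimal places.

0.37

Taking logs: ln S = ln c + z ln A, so z = (ln S₂ − ln S₁)/(ln A₂ − ln A₁).
z = ln(25/10) / ln(1980/168) = ln(2.5) / ln(11.79) = 0.9163 / 2.4669 = 0.3714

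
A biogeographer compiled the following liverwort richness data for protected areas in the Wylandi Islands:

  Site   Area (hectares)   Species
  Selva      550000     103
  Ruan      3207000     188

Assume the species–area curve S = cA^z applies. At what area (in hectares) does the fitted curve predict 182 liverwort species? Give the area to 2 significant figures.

2900000 hectares

z = ln(188/103) / ln(3207000/550000) = 0.6017 / 1.7632 = 0.3413
c = 103 / 550000^0.3413 = 103 / 90.99 = 1.132
A = (182/1.132)^(1/0.3413) ⇒ ln A = ln(160.8)/0.3413 = 14.8858
A = e^14.8858 ≈ 2916232 hectares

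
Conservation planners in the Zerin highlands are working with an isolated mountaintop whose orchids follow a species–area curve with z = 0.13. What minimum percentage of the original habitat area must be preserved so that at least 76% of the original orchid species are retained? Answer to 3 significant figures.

12.1%

Need (A_new/A_old)^0.13 = 0.76, so A_new/A_old = 0.76^(1/0.13) = 0.76^7.692
ln(A_new/A_old) = ln 0.76 / 0.13 = -0.2744 / 0.13 = -2.1111
A_new/A_old = e^-2.1111 ≈ 0.1211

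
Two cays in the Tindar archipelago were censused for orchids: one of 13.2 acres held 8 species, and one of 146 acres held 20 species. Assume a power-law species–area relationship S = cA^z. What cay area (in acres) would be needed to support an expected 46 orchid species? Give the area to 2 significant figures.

1300 acres

z = ln(20/8) / ln(146/13.2) = 0.9163 / 2.4034 = 0.3812
c = 8 / 13.2^0.3812 = 8 / 2.674 = 2.991
A = (46/2.991)^(1/0.3812) ⇒ ln A = ln(15.38)/0.3812 = 7.1683
A = e^7.1683 ≈ 1298 acres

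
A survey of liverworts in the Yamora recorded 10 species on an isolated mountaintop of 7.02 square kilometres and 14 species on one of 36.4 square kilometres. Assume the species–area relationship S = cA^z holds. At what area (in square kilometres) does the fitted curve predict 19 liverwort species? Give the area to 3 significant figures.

162 square kilometres

z = ln(14/10) / ln(36.4/7.02) = 0.3365 / 1.6458 = 0.2044
c = 10 / 7.02^0.2044 = 10 / 1.489 = 6.714
A = (19/6.714)^(1/0.2044) ⇒ ln A = ln(2.83)/0.2044 = 5.0883
A = e^5.0883 ≈ 162.1 square kilometres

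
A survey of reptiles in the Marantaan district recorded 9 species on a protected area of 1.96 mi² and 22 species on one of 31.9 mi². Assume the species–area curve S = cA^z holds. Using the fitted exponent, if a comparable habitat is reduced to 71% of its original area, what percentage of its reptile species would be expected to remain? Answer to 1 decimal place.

89.6%

z = ln(22/9) / ln(31.9/1.96) = 0.8938 / 2.7897 = 0.3204
S_new/S_old = (A_new/A_old)^z = 0.71^0.3204 = exp(0.3204 × -0.3425) = 0.8961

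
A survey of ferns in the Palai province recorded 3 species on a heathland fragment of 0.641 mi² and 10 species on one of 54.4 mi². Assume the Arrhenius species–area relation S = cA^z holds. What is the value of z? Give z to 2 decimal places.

Taking logs: ln S = ln c + z ln A, so z = (ln S₂ − ln S₁)/(ln A₂ − ln A₁).
z = ln(10/3) / ln(54.4/0.641) = ln(3.333) / ln(84.87) = 1.2040 / 4.4411 = 0.2711

0.27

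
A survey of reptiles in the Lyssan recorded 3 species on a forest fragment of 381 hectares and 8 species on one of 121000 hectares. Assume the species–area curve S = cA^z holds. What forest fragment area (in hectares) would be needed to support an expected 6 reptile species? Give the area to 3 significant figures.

z = ln(8/3) / ln(121000/381) = 0.9808 / 5.7607 = 0.1703
c = 3 / 381^0.1703 = 3 / 2.751 = 1.091
A = (6/1.091)^(1/0.1703) ⇒ ln A = ln(5.501)/0.1703 = 10.0139
A = e^10.0139 ≈ 22335 hectares

22300 hectares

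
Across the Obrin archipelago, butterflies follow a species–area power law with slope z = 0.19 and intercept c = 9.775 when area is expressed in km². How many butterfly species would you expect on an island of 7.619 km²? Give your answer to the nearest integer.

S = 9.775 × 7.619^0.19
ln S = ln 9.775 + 0.19 × ln 7.619 = 2.2798 + 0.19 × 2.0306 = 2.6657
S = e^2.6657 ≈ 14.38

14 species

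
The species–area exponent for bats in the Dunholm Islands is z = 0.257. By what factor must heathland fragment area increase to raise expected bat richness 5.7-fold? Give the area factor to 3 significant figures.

(A₂/A₁)^0.257 = 5.7, so A₂/A₁ = 5.7^(1/0.257) = 5.7^3.891
ln(A₂/A₁) = ln 5.7 / 0.257 = 1.7405 / 0.257 = 6.7722
A₂/A₁ = e^6.7722 ≈ 873.3

873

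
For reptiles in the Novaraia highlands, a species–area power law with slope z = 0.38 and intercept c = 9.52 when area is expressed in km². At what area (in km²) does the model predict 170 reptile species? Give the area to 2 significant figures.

170 = 9.52 × A^0.38  ⇒  A^0.38 = 170/9.52 = 17.86
ln A = ln(17.86) / 0.38 = 2.8824 / 0.38 = 7.5853
A = e^7.5853 ≈ 1969 km²

2000 km²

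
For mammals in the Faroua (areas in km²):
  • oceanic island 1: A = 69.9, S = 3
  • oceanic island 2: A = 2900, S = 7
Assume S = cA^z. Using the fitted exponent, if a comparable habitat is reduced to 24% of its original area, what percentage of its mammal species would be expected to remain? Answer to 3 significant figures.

z = ln(7/3) / ln(2900/69.9) = 0.8473 / 3.7254 = 0.2274
S_new/S_old = (A_new/A_old)^z = 0.24^0.2274 = exp(0.2274 × -1.4271) = 0.7228

72.3%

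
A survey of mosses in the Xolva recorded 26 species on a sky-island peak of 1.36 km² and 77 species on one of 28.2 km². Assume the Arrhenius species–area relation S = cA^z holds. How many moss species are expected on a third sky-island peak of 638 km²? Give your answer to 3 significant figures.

z = ln(77/26) / ln(28.2/1.36) = 1.0857 / 3.0318 = 0.3581
c = 26 / 1.36^0.3581 = 26 / 1.116 = 23.29
S₃ = 23.29 × 638^0.3581 = 23.29 × 10.1 ≈ 235.3

235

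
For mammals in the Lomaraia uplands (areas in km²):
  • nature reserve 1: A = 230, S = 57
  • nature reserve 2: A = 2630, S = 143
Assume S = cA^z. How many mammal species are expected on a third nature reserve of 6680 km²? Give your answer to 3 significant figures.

203

z = ln(143/57) / ln(2630/230) = 0.9198 / 2.4367 = 0.3775
c = 57 / 230^0.3775 = 57 / 7.789 = 7.318
S₃ = 7.318 × 6680^0.3775 = 7.318 × 27.78 ≈ 203.3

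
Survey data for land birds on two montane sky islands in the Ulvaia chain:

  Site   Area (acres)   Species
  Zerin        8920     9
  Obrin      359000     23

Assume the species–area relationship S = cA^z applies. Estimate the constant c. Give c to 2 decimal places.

0.89

z = ln(S₂/S₁) / ln(A₂/A₁) = ln(23/9) / ln(359000/8920) = 0.9383 / 3.6950 = 0.2539
c = S₁ / A₁^z = 9 / 8920^0.2539 = 9 / 10.07 = 0.8936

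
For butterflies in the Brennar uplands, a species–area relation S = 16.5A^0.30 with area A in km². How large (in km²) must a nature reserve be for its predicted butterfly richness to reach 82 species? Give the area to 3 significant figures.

209 km²

82 = 16.5 × A^0.3  ⇒  A^0.3 = 82/16.5 = 4.97
ln A = ln(4.97) / 0.3 = 1.6034 / 0.3 = 5.3445
A = e^5.3445 ≈ 209.5 km²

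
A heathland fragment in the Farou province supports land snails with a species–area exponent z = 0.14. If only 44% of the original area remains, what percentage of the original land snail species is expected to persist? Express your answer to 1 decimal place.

89.1%

S_new/S_old = (A_new/A_old)^z = 0.44^0.14
= exp(0.14 × ln 0.44) = exp(0.14 × -0.8210) = exp(-0.1149) ≈ 0.8914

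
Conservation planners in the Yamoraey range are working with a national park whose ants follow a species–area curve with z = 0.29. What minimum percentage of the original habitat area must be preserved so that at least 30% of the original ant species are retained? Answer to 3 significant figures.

Need (A_new/A_old)^0.29 = 0.3, so A_new/A_old = 0.3^(1/0.29) = 0.3^3.448
ln(A_new/A_old) = ln 0.3 / 0.29 = -1.2040 / 0.29 = -4.1516
A_new/A_old = e^-4.1516 ≈ 0.01574

1.57%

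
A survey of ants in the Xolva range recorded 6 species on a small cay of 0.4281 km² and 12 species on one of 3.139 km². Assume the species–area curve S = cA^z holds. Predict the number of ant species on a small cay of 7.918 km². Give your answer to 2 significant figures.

17

z = ln(12/6) / ln(3.139/0.4281) = 0.6931 / 1.9923 = 0.3479
c = 6 / 0.4281^0.3479 = 6 / 0.7444 = 8.06
S₃ = 8.06 × 7.918^0.3479 = 8.06 × 2.054 ≈ 16.56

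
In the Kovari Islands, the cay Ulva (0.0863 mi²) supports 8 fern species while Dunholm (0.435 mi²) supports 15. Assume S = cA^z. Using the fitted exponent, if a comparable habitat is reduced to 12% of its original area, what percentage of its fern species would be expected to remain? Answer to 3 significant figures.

z = ln(15/8) / ln(0.435/0.0863) = 0.6286 / 1.6175 = 0.3886
S_new/S_old = (A_new/A_old)^z = 0.12^0.3886 = exp(0.3886 × -2.1203) = 0.4387

43.9%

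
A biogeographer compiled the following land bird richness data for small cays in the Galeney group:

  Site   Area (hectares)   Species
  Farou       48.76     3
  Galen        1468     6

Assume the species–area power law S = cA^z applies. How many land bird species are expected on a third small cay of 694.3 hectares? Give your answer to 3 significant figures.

z = ln(6/3) / ln(1468/48.76) = 0.6931 / 3.4047 = 0.2036
c = 3 / 48.76^0.2036 = 3 / 2.206 = 1.36
S₃ = 1.36 × 694.3^0.2036 = 1.36 × 3.789 ≈ 5.152

5.15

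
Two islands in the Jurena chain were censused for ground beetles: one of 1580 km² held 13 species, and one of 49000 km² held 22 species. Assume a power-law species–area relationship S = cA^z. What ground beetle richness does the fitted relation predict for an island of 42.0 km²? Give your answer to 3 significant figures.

z = ln(22/13) / ln(49000/1580) = 0.5261 / 3.4344 = 0.1532
c = 13 / 1580^0.1532 = 13 / 3.09 = 4.207
S₃ = 4.207 × 42^0.1532 = 4.207 × 1.773 ≈ 7.458

7.46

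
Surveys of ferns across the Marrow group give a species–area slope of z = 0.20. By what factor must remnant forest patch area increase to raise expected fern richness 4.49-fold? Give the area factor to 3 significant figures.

1820

(A₂/A₁)^0.2 = 4.49, so A₂/A₁ = 4.49^(1/0.2) = 4.49^5
ln(A₂/A₁) = ln 4.49 / 0.2 = 1.5019 / 0.2 = 7.5093
A₂/A₁ = e^7.5093 ≈ 1825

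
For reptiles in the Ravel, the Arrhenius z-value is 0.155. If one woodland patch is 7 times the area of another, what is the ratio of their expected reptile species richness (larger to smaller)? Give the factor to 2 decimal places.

1.35

S₂/S₁ = (A₂/A₁)^z = 7^0.155
ln(S₂/S₁) = 0.155 × ln 7 = 0.155 × 1.9459 = 0.3016
S₂/S₁ = e^0.3016 ≈ 1.352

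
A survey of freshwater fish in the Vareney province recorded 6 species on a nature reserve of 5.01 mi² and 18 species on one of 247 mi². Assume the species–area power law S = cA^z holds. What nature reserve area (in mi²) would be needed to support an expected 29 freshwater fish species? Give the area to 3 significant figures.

z = ln(18/6) / ln(247/5.01) = 1.0986 / 3.8980 = 0.2818
c = 6 / 5.01^0.2818 = 6 / 1.575 = 3.81
A = (29/3.81)^(1/0.2818) ⇒ ln A = ln(7.612)/0.2818 = 7.2015
A = e^7.2015 ≈ 1342 mi²

1340 mi²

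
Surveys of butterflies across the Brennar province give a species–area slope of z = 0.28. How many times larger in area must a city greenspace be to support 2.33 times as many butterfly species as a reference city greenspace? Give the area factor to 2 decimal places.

20.51

(A₂/A₁)^0.28 = 2.33, so A₂/A₁ = 2.33^(1/0.28) = 2.33^3.571
ln(A₂/A₁) = ln 2.33 / 0.28 = 0.8459 / 0.28 = 3.0210
A₂/A₁ = e^3.0210 ≈ 20.51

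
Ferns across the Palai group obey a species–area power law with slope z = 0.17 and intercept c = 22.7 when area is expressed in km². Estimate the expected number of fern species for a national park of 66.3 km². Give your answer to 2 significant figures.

S = 22.7 × 66.3^0.17 = 22.7 × 2.04 ≈ 46.31

46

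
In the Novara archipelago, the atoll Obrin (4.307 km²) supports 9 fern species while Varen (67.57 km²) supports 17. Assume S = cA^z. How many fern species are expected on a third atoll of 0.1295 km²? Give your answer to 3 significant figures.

4.01

z = ln(17/9) / ln(67.57/4.307) = 0.6360 / 2.7529 = 0.2310
c = 9 / 4.307^0.2310 = 9 / 1.401 = 6.423
S₃ = 6.423 × 0.1295^0.2310 = 6.423 × 0.6236 ≈ 4.005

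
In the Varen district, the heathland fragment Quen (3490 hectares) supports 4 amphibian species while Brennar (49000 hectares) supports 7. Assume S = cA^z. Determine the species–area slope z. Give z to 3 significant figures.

Taking logs: ln S = ln c + z ln A, so z = (ln S₂ − ln S₁)/(ln A₂ − ln A₁).
z = ln(7/4) / ln(49000/3490) = ln(1.75) / ln(14.04) = 0.5596 / 2.6419 = 0.2118

0.212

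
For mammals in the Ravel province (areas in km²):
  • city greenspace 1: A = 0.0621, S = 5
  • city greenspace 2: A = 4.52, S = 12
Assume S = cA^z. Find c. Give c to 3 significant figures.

z = ln(S₂/S₁) / ln(A₂/A₁) = ln(12/5) / ln(4.52/0.0621) = 0.8755 / 4.2875 = 0.2042
c = S₁ / A₁^z = 5 / 0.0621^0.2042 = 5 / 0.567 = 8.819

8.82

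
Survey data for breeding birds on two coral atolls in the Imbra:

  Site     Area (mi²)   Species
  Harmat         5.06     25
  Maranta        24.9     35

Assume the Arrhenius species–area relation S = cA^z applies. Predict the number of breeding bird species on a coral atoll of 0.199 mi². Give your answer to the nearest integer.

13

z = ln(35/25) / ln(24.9/5.06) = 0.3365 / 1.5935 = 0.2112
c = 25 / 5.06^0.2112 = 25 / 1.408 = 17.75
S₃ = 17.75 × 0.199^0.2112 = 17.75 × 0.7111 ≈ 12.62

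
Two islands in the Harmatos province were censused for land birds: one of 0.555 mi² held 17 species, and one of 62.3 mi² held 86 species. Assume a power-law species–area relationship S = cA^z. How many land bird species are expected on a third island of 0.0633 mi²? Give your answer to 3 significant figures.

8.07

z = ln(86/17) / ln(62.3/0.555) = 1.6211 / 4.7207 = 0.3434
c = 17 / 0.555^0.3434 = 17 / 0.8169 = 20.81
S₃ = 20.81 × 0.0633^0.3434 = 20.81 × 0.3876 ≈ 8.066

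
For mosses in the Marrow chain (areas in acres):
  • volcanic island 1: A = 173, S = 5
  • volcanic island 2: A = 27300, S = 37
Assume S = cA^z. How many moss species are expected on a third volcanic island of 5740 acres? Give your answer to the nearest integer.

20

z = ln(37/5) / ln(27300/173) = 2.0015 / 5.0614 = 0.3954
c = 5 / 173^0.3954 = 5 / 7.674 = 0.6516
S₃ = 0.6516 × 5740^0.3954 = 0.6516 × 30.65 ≈ 19.97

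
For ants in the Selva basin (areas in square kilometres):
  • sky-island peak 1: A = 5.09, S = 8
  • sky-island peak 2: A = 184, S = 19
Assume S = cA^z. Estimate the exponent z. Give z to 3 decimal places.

0.241

Taking logs: ln S = ln c + z ln A, so z = (ln S₂ − ln S₁)/(ln A₂ − ln A₁).
z = ln(19/8) / ln(184/5.09) = ln(2.375) / ln(36.15) = 0.8650 / 3.5877 = 0.2411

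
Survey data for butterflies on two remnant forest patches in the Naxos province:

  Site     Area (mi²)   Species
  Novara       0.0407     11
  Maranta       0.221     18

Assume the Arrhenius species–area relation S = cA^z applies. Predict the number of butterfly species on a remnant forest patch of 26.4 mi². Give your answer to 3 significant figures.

z = ln(18/11) / ln(0.221/0.0407) = 0.4925 / 1.6919 = 0.2911
c = 11 / 0.0407^0.2911 = 11 / 0.3938 = 27.93
S₃ = 27.93 × 26.4^0.2911 = 27.93 × 2.593 ≈ 72.43

72.4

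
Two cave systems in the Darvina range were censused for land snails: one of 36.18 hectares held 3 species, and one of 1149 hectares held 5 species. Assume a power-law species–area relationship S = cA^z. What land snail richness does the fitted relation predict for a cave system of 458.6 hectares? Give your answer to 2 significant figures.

z = ln(5/3) / ln(1149/36.18) = 0.5108 / 3.4581 = 0.1477
c = 3 / 36.18^0.1477 = 3 / 1.699 = 1.766
S₃ = 1.766 × 458.6^0.1477 = 1.766 × 2.473 ≈ 4.366

4.4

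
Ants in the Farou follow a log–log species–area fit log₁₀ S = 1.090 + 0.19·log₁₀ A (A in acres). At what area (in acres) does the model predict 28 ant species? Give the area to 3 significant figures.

75.8 acres

28 = 12.3 × A^0.19  ⇒  A^0.19 = 28/12.3 = 2.276
ln A = ln(2.276) / 0.19 = 0.8224 / 0.19 = 4.3284
A = e^4.3284 ≈ 75.82 acres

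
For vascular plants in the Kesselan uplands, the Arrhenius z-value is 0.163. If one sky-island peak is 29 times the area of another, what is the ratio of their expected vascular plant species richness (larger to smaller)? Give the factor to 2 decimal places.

S₂/S₁ = (A₂/A₁)^z = 29^0.163
ln(S₂/S₁) = 0.163 × ln 29 = 0.163 × 3.3673 = 0.5489
S₂/S₁ = e^0.5489 ≈ 1.731

1.73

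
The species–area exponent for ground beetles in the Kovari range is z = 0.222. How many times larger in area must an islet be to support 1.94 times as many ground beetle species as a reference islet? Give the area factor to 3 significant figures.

19.8

(A₂/A₁)^0.222 = 1.94, so A₂/A₁ = 1.94^(1/0.222) = 1.94^4.505
ln(A₂/A₁) = ln 1.94 / 0.222 = 0.6627 / 0.222 = 2.9851
A₂/A₁ = e^2.9851 ≈ 19.79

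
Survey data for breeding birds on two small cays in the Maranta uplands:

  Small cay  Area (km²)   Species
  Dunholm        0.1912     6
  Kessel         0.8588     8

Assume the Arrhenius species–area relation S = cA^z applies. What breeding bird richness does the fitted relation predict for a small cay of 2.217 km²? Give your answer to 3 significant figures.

z = ln(8/6) / ln(0.8588/0.1912) = 0.2877 / 1.5022 = 0.1915
c = 6 / 0.1912^0.1915 = 6 / 0.7285 = 8.237
S₃ = 8.237 × 2.217^0.1915 = 8.237 × 1.165 ≈ 9.593

9.59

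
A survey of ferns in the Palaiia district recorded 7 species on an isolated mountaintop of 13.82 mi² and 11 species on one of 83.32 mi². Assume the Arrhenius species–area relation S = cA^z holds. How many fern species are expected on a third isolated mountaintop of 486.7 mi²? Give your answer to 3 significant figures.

z = ln(11/7) / ln(83.32/13.82) = 0.4520 / 1.7966 = 0.2516
c = 7 / 13.82^0.2516 = 7 / 1.936 = 3.615
S₃ = 3.615 × 486.7^0.2516 = 3.615 × 4.743 ≈ 17.15

17.1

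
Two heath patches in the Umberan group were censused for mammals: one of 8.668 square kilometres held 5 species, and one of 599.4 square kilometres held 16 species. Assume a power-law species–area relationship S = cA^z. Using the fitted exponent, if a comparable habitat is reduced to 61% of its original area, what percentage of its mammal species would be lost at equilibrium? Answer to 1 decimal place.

12.7%

z = ln(16/5) / ln(599.4/8.668) = 1.1632 / 4.2363 = 0.2746
S_new/S_old = (A_new/A_old)^z = 0.61^0.2746 = exp(0.2746 × -0.4943) = 0.8731
Fraction lost = 1 − 0.8731 = 0.1269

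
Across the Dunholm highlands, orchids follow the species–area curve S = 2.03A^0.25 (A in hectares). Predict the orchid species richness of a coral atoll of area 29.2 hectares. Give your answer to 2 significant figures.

4.7

S = 2.03 × 29.2^0.25 = 2.03 × 2.325 ≈ 4.719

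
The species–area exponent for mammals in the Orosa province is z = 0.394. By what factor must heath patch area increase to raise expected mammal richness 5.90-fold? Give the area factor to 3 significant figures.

90.5

(A₂/A₁)^0.394 = 5.9, so A₂/A₁ = 5.9^(1/0.394) = 5.9^2.538
ln(A₂/A₁) = ln 5.9 / 0.394 = 1.7750 / 0.394 = 4.5050
A₂/A₁ = e^4.5050 ≈ 90.46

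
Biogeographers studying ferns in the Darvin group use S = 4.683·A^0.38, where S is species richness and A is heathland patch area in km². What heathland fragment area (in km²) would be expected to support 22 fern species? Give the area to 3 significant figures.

58.6 km²

22 = 4.683 × A^0.38  ⇒  A^0.38 = 22/4.683 = 4.698
ln A = ln(4.698) / 0.38 = 1.5471 / 0.38 = 4.0713
A = e^4.0713 ≈ 58.63 km²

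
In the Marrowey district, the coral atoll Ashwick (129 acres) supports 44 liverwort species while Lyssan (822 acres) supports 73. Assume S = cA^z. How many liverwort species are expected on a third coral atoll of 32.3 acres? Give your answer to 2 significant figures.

30

z = ln(73/44) / ln(822/129) = 0.5063 / 1.8519 = 0.2734
c = 44 / 129^0.2734 = 44 / 3.776 = 11.65
S₃ = 11.65 × 32.3^0.2734 = 11.65 × 2.586 ≈ 30.13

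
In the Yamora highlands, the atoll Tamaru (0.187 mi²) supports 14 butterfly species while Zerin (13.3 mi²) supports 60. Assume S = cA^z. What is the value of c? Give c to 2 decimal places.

z = ln(S₂/S₁) / ln(A₂/A₁) = ln(60/14) / ln(13.3/0.187) = 1.4553 / 4.2644 = 0.3413
c = S₁ / A₁^z = 14 / 0.187^0.3413 = 14 / 0.5643 = 24.81

24.81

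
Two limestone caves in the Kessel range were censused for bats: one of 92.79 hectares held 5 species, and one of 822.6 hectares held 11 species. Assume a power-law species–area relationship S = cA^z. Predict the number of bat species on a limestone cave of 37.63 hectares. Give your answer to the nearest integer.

4

z = ln(11/5) / ln(822.6/92.79) = 0.7885 / 2.1821 = 0.3613
c = 5 / 92.79^0.3613 = 5 / 5.139 = 0.9729
S₃ = 0.9729 × 37.63^0.3613 = 0.9729 × 3.709 ≈ 3.609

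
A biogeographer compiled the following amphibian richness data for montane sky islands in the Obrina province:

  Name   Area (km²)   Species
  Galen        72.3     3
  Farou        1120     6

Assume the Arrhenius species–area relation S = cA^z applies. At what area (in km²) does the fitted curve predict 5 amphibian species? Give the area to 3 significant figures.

545 km²

z = ln(6/3) / ln(1120/72.3) = 0.6931 / 2.7403 = 0.2529
c = 3 / 72.3^0.2529 = 3 / 2.953 = 1.016
A = (5/1.016)^(1/0.2529) ⇒ ln A = ln(4.922)/0.2529 = 6.3003
A = e^6.3003 ≈ 544.7 km²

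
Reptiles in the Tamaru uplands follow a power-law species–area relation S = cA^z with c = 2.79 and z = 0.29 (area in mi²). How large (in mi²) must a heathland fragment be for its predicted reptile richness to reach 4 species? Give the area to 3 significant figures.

4 = 2.79 × A^0.29  ⇒  A^0.29 = 4/2.79 = 1.434
ln A = ln(1.434) / 0.29 = 0.3603 / 0.29 = 1.2423
A = e^1.2423 ≈ 3.463 mi²

3.46 mi²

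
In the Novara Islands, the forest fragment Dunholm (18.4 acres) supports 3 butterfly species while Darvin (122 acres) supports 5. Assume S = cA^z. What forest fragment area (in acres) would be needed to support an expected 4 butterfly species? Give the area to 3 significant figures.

z = ln(5/3) / ln(122/18.4) = 0.5108 / 1.8917 = 0.2700
c = 3 / 18.4^0.2700 = 3 / 2.196 = 1.366
A = (4/1.366)^(1/0.2700) ⇒ ln A = ln(2.927)/0.2700 = 3.9777
A = e^3.9777 ≈ 53.39 acres

53.4 acres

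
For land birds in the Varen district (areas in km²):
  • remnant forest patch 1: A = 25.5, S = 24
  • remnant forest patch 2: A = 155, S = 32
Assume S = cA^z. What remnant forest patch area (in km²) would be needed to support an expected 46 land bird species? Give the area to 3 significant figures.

z = ln(32/24) / ln(155/25.5) = 0.2877 / 1.8047 = 0.1594
c = 24 / 25.5^0.1594 = 24 / 1.676 = 14.32
A = (46/14.32)^(1/0.1594) ⇒ ln A = ln(3.212)/0.1594 = 7.3201
A = e^7.3201 ≈ 1510 km²

1510 km²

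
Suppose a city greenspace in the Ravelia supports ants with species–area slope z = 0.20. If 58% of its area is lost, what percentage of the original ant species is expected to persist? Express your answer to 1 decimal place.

S_new/S_old = (A_new/A_old)^z = 0.42^0.2
= exp(0.2 × ln 0.42) = exp(0.2 × -0.8675) = exp(-0.1735) ≈ 0.8407

84.1%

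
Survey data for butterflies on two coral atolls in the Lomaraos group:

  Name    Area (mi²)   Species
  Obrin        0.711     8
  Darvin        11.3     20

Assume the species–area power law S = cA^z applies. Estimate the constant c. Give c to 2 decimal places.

z = ln(S₂/S₁) / ln(A₂/A₁) = ln(20/8) / ln(11.3/0.711) = 0.9163 / 2.7659 = 0.3313
c = S₁ / A₁^z = 8 / 0.711^0.3313 = 8 / 0.8932 = 8.957

8.96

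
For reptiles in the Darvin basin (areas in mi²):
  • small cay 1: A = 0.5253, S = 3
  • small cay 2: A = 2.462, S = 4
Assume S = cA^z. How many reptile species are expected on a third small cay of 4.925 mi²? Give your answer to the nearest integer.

5

z = ln(4/3) / ln(2.462/0.5253) = 0.2877 / 1.5448 = 0.1862
c = 3 / 0.5253^0.1862 = 3 / 0.887 = 3.382
S₃ = 3.382 × 4.925^0.1862 = 3.382 × 1.346 ≈ 4.551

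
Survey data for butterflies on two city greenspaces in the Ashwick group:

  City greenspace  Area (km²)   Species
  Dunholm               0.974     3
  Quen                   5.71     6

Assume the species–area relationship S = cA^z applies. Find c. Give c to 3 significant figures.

z = ln(S₂/S₁) / ln(A₂/A₁) = ln(6/3) / ln(5.71/0.974) = 0.6931 / 1.7686 = 0.3919
c = S₁ / A₁^z = 3 / 0.974^0.3919 = 3 / 0.9897 = 3.031

3.03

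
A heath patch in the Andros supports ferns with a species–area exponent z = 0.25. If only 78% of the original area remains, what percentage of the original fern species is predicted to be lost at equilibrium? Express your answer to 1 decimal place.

6.0%

S_new/S_old = (A_new/A_old)^z = 0.78^0.25
= exp(0.25 × ln 0.78) = exp(0.25 × -0.2485) = exp(-0.0621) ≈ 0.9398
Fraction lost = 1 − 0.9398 = 0.06023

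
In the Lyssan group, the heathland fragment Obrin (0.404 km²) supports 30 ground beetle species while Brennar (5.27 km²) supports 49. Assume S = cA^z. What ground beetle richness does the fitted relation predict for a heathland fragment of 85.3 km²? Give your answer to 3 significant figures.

z = ln(49/30) / ln(5.27/0.404) = 0.4906 / 2.5684 = 0.1910
c = 30 / 0.404^0.1910 = 30 / 0.841 = 35.67
S₃ = 35.67 × 85.3^0.1910 = 35.67 × 2.338 ≈ 83.4

83.4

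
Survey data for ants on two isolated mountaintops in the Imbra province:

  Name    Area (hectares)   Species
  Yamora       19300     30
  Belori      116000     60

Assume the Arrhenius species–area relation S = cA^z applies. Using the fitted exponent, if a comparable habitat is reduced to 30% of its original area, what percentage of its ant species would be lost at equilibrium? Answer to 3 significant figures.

z = ln(60/30) / ln(116000/19300) = 0.6931 / 1.7935 = 0.3865
S_new/S_old = (A_new/A_old)^z = 0.3^0.3865 = exp(0.3865 × -1.2040) = 0.6279
Fraction lost = 1 − 0.6279 = 0.3721

37.2%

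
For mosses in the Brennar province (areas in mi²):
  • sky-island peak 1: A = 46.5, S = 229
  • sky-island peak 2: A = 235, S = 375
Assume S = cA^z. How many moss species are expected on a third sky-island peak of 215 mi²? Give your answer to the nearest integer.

z = ln(375/229) / ln(235/46.5) = 0.4932 / 1.6201 = 0.3044
c = 229 / 46.5^0.3044 = 229 / 3.218 = 71.16
S₃ = 71.16 × 215^0.3044 = 71.16 × 5.129 ≈ 365

365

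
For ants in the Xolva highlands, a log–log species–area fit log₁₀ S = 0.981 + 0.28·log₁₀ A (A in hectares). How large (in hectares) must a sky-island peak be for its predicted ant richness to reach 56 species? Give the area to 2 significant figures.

56 = 9.572 × A^0.28  ⇒  A^0.28 = 56/9.572 = 5.85
ln A = ln(5.85) / 0.28 = 1.7665 / 0.28 = 6.3090
A = e^6.3090 ≈ 549.5 hectares

550 hectares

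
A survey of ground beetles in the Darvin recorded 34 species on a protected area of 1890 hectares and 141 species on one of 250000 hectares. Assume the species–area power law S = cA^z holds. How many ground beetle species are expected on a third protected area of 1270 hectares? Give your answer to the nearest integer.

z = ln(141/34) / ln(250000/1890) = 1.4224 / 4.8849 = 0.2912
c = 34 / 1890^0.2912 = 34 / 8.996 = 3.779
S₃ = 3.779 × 1270^0.2912 = 3.779 × 8.013 ≈ 30.28

30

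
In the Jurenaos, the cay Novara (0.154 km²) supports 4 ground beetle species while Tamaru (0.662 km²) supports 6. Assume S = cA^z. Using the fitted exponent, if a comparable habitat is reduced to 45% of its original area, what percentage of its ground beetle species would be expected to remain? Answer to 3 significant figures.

z = ln(6/4) / ln(0.662/0.154) = 0.4055 / 1.4583 = 0.2780
S_new/S_old = (A_new/A_old)^z = 0.45^0.2780 = exp(0.2780 × -0.7985) = 0.8009

80.1%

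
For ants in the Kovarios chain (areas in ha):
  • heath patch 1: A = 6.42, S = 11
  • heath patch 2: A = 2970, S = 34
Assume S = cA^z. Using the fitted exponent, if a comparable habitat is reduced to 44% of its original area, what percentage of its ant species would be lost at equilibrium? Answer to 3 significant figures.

z = ln(34/11) / ln(2970/6.42) = 1.1285 / 6.1369 = 0.1839
S_new/S_old = (A_new/A_old)^z = 0.44^0.1839 = exp(0.1839 × -0.8210) = 0.8599
Fraction lost = 1 − 0.8599 = 0.1401

14.0%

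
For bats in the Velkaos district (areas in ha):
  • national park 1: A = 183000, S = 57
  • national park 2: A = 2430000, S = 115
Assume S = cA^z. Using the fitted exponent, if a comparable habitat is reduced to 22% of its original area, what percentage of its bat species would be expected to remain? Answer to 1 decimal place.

66.3%

z = ln(115/57) / ln(2430000/183000) = 0.7019 / 2.5862 = 0.2714
S_new/S_old = (A_new/A_old)^z = 0.22^0.2714 = exp(0.2714 × -1.5141) = 0.663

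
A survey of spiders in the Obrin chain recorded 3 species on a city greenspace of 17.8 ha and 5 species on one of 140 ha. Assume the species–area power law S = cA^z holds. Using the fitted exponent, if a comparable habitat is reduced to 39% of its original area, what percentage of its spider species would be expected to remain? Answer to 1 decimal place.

z = ln(5/3) / ln(140/17.8) = 0.5108 / 2.0624 = 0.2477
S_new/S_old = (A_new/A_old)^z = 0.39^0.2477 = exp(0.2477 × -0.9416) = 0.792

79.2%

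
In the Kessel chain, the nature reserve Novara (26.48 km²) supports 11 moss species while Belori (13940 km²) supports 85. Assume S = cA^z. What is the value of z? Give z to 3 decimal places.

Taking logs: ln S = ln c + z ln A, so z = (ln S₂ − ln S₁)/(ln A₂ − ln A₁).
z = ln(85/11) / ln(13940/26.48) = ln(7.727) / ln(526.4) = 2.0448 / 6.2661 = 0.3263

0.326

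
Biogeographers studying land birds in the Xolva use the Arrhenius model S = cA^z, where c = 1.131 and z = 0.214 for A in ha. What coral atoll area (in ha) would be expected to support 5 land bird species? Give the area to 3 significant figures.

5 = 1.131 × A^0.214  ⇒  A^0.214 = 5/1.131 = 4.421
ln A = ln(4.421) / 0.214 = 1.4863 / 0.214 = 6.9455
A = e^6.9455 ≈ 1038 ha

1040 ha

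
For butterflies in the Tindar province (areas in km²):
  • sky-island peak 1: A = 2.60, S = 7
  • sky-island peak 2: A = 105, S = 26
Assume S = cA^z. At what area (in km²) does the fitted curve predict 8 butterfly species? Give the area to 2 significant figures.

3.8 km²

z = ln(26/7) / ln(105/2.6) = 1.3122 / 3.6984 = 0.3548
c = 7 / 2.6^0.3548 = 7 / 1.404 = 4.987
A = (8/4.987)^(1/0.3548) ⇒ ln A = ln(1.604)/0.3548 = 1.3319
A = e^1.3319 ≈ 3.788 km²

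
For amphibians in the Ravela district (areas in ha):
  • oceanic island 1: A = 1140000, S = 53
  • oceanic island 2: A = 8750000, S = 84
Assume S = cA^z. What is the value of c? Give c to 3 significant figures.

z = ln(S₂/S₁) / ln(A₂/A₁) = ln(84/53) / ln(8750000/1140000) = 0.4605 / 2.0380 = 0.2260
c = S₁ / A₁^z = 53 / 1140000^0.2260 = 53 / 23.37 = 2.268

2.27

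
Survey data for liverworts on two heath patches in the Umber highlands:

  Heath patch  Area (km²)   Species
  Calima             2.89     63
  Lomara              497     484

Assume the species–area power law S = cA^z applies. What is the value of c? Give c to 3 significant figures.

z = ln(S₂/S₁) / ln(A₂/A₁) = ln(484/63) / ln(497/2.89) = 2.0390 / 5.1473 = 0.3961
c = S₁ / A₁^z = 63 / 2.89^0.3961 = 63 / 1.523 = 41.38

41.4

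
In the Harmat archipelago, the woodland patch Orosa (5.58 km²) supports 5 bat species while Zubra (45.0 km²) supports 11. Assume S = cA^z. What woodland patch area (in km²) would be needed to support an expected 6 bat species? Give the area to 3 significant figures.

9.04 km²

z = ln(11/5) / ln(45/5.58) = 0.7885 / 2.0875 = 0.3777
c = 5 / 5.58^0.3777 = 5 / 1.914 = 2.612
A = (6/2.612)^(1/0.3777) ⇒ ln A = ln(2.297)/0.3777 = 2.2019
A = e^2.2019 ≈ 9.042 km²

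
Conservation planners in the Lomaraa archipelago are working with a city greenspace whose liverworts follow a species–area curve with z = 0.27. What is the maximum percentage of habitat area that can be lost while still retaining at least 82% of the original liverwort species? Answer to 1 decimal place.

52.0%

Need (A_new/A_old)^0.27 = 0.82, so A_new/A_old = 0.82^(1/0.27) = 0.82^3.704
ln(A_new/A_old) = ln 0.82 / 0.27 = -0.1985 / 0.27 = -0.7350
A_new/A_old = e^-0.7350 ≈ 0.4795
Fraction that can be lost = 1 − 0.4795 = 0.5205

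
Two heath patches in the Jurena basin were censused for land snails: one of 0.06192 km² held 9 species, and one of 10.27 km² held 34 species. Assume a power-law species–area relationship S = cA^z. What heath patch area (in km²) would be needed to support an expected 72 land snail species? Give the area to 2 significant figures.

180 km²

z = ln(34/9) / ln(10.27/0.06192) = 1.3291 / 5.1111 = 0.2600
c = 9 / 0.06192^0.2600 = 9 / 0.4851 = 18.55
A = (72/18.55)^(1/0.2600) ⇒ ln A = ln(3.881)/0.2600 = 5.2145
A = e^5.2145 ≈ 183.9 km²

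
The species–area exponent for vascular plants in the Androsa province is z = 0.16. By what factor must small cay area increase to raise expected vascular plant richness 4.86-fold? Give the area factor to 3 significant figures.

(A₂/A₁)^0.16 = 4.86, so A₂/A₁ = 4.86^(1/0.16) = 4.86^6.25
ln(A₂/A₁) = ln 4.86 / 0.16 = 1.5810 / 0.16 = 9.8815
A₂/A₁ = e^9.8815 ≈ 19565

19600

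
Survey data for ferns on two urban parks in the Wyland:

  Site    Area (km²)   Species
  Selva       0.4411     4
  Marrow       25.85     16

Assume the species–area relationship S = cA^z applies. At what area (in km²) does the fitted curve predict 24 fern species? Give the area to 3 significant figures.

85.0 km²

z = ln(16/4) / ln(25.85/0.4411) = 1.3863 / 4.0708 = 0.3405
c = 4 / 0.4411^0.3405 = 4 / 0.7567 = 5.286
A = (24/5.286)^(1/0.3405) ⇒ ln A = ln(4.54)/0.3405 = 4.4429
A = e^4.4429 ≈ 85.02 km²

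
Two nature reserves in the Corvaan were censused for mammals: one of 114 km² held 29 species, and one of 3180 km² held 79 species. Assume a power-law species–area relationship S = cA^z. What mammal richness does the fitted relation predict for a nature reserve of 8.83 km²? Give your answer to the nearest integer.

13

z = ln(79/29) / ln(3180/114) = 1.0022 / 3.3284 = 0.3011
c = 29 / 114^0.3011 = 29 / 4.162 = 6.968
S₃ = 6.968 × 8.83^0.3011 = 6.968 × 1.927 ≈ 13.42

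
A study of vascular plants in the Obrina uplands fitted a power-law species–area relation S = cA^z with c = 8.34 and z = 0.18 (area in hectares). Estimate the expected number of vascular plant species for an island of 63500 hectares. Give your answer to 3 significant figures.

61.0

S = 8.34 × 63500^0.18 = 8.34 × 7.32 ≈ 61.05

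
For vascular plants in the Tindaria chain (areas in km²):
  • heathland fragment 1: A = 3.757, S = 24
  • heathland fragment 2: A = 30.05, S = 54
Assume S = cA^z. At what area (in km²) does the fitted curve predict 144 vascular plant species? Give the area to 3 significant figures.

z = ln(54/24) / ln(30.05/3.757) = 0.8109 / 2.0792 = 0.3900
c = 24 / 3.757^0.3900 = 24 / 1.676 = 14.32
A = (144/14.32)^(1/0.3900) ⇒ ln A = ln(10.05)/0.3900 = 5.9177
A = e^5.9177 ≈ 371.6 km²

372 km²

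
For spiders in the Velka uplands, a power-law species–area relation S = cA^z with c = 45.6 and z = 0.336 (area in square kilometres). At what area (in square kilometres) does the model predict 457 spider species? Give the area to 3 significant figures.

457 = 45.6 × A^0.336  ⇒  A^0.336 = 457/45.6 = 10.02
ln A = ln(10.02) / 0.336 = 2.3048 / 0.336 = 6.8595
A = e^6.8595 ≈ 952.8 square kilometres

953 square kilometres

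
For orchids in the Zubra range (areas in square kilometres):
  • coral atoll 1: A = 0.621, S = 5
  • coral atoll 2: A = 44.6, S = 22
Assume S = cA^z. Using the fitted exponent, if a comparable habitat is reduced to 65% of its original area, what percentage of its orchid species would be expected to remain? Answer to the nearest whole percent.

z = ln(22/5) / ln(44.6/0.621) = 1.4816 / 4.2742 = 0.3466
S_new/S_old = (A_new/A_old)^z = 0.65^0.3466 = exp(0.3466 × -0.4308) = 0.8613

86%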